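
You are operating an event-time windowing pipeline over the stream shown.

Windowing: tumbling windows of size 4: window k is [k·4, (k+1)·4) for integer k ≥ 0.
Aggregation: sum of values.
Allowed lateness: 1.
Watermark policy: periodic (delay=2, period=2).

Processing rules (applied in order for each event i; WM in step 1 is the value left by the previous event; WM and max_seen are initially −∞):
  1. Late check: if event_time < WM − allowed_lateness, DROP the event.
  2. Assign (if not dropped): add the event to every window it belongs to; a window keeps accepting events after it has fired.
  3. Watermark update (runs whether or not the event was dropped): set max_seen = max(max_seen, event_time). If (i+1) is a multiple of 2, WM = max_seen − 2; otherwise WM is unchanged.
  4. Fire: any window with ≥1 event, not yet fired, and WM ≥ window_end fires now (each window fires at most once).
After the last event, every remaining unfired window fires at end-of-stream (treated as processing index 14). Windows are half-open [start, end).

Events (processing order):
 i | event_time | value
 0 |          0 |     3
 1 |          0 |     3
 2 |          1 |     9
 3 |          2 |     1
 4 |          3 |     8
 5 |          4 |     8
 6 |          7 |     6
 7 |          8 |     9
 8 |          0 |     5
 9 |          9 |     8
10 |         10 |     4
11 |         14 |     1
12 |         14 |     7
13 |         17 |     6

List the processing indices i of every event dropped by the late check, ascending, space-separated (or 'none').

8

i=0 t=0 v=3: → [0,4); WM=−∞
i=1 t=0 v=3: → [0,4); WM=-2
i=2 t=1 v=9: → [0,4); WM=-2
i=3 t=2 v=1: → [0,4); WM=0
i=4 t=3 v=8: → [0,4); WM=0
i=5 t=4 v=8: → [4,8); WM=2
i=6 t=7 v=6: → [4,8); WM=2
i=7 t=8 v=9: → [8,12); WM=6; [0,4) fires=24
i=8 t=0 v=5: DROP (t<6-1); WM=6
i=9 t=9 v=8: → [8,12); WM=7
i=10 t=10 v=4: → [8,12); WM=7
i=11 t=14 v=1: → [12,16); WM=12; [4,8) fires=14 [8,12) fires=21
i=12 t=14 v=7: → [12,16); WM=12
i=13 t=17 v=6: → [16,20); WM=15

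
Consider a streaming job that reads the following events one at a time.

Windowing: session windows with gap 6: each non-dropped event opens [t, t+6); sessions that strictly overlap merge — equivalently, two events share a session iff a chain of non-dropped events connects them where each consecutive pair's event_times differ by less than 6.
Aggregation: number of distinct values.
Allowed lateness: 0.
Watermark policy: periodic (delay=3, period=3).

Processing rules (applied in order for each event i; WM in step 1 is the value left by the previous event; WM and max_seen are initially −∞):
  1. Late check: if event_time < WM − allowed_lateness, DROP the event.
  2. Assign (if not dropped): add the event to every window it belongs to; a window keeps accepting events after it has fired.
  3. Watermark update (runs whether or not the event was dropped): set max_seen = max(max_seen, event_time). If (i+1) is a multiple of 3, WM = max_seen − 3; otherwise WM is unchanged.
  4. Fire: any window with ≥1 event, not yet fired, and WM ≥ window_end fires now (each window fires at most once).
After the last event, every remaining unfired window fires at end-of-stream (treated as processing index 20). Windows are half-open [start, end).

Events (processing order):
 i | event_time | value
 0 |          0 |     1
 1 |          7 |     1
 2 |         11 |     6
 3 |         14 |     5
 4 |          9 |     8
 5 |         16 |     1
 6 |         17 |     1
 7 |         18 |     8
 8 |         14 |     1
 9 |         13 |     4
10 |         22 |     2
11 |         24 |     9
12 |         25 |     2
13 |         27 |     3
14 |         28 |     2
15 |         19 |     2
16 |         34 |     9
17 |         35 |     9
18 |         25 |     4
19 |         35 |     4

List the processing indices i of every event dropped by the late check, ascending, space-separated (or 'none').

i=0 t=0 v=1: → [0,6); WM=−∞
i=1 t=7 v=1: → [7,13); WM=−∞
i=2 t=11 v=6: → [7,17); WM=8
i=3 t=14 v=5: → [7,20); WM=8
i=4 t=9 v=8: → [7,20); WM=8
i=5 t=16 v=1: → [7,22); WM=13
i=6 t=17 v=1: → [7,23); WM=13
i=7 t=18 v=8: → [7,24); WM=13
i=8 t=14 v=1: → [7,24); WM=15
i=9 t=13 v=4: DROP (t<15-0); WM=15
i=10 t=22 v=2: → [7,28); WM=15
i=11 t=24 v=9: → [7,30); WM=21
i=12 t=25 v=2: → [7,31); WM=21
i=13 t=27 v=3: → [7,33); WM=21
i=14 t=28 v=2: → [7,34); WM=25
i=15 t=19 v=2: DROP (t<25-0); WM=25
i=16 t=34 v=9: → [34,40); WM=25
i=17 t=35 v=9: → [34,41); WM=32
i=18 t=25 v=4: DROP (t<32-0); WM=32
i=19 t=35 v=4: → [34,41); WM=32

9 15 18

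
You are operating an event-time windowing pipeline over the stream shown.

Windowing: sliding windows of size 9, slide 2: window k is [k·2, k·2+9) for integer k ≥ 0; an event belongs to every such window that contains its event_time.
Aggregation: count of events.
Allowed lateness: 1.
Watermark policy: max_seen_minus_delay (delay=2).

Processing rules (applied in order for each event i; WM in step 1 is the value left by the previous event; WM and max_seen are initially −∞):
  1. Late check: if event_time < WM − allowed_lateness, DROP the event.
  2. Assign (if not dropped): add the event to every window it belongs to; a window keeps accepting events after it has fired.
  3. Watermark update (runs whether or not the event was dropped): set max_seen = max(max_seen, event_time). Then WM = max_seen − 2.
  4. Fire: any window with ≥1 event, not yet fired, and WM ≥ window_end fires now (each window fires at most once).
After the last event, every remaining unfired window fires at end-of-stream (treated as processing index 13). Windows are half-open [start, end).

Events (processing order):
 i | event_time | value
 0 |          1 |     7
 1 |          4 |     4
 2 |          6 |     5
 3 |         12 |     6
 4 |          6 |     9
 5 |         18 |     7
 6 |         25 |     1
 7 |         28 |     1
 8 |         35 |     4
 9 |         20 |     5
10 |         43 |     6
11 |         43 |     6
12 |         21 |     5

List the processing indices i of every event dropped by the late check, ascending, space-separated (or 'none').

i=0 t=1 v=7: → [0,9); WM=-1
i=1 t=4 v=4: → [4,13),[2,11),[0,9); WM=2
i=2 t=6 v=5: → [6,15),[4,13),[2,11),[0,9); WM=4
i=3 t=12 v=6: → [12,21),[10,19),[8,17),[6,15),[4,13); WM=10; [0,9) fires=3
i=4 t=6 v=9: DROP (t<10-1); WM=10
i=5 t=18 v=7: → [18,27),[16,25),[14,23),[12,21),[10,19); WM=16; [2,11) fires=2 [4,13) fires=3 [6,15) fires=2
i=6 t=25 v=1: → [24,33),[22,31),[20,29),[18,27); WM=23; [8,17) fires=1 [10,19) fires=2 [12,21) fires=2 [14,23) fires=1
i=7 t=28 v=1: → [28,37),[26,35),[24,33),[22,31),[20,29); WM=26; [16,25) fires=1
i=8 t=35 v=4: → [34,43),[32,41),[30,39),[28,37); WM=33; [18,27) fires=2 [20,29) fires=2 [22,31) fires=2 [24,33) fires=2
i=9 t=20 v=5: DROP (t<33-1); WM=33
i=10 t=43 v=6: → [42,51),[40,49),[38,47),[36,45); WM=41; [26,35) fires=1 [28,37) fires=2 [30,39) fires=1 [32,41) fires=1
i=11 t=43 v=6: → [42,51),[40,49),[38,47),[36,45); WM=41
i=12 t=21 v=5: DROP (t<41-1); WM=41

4 9 12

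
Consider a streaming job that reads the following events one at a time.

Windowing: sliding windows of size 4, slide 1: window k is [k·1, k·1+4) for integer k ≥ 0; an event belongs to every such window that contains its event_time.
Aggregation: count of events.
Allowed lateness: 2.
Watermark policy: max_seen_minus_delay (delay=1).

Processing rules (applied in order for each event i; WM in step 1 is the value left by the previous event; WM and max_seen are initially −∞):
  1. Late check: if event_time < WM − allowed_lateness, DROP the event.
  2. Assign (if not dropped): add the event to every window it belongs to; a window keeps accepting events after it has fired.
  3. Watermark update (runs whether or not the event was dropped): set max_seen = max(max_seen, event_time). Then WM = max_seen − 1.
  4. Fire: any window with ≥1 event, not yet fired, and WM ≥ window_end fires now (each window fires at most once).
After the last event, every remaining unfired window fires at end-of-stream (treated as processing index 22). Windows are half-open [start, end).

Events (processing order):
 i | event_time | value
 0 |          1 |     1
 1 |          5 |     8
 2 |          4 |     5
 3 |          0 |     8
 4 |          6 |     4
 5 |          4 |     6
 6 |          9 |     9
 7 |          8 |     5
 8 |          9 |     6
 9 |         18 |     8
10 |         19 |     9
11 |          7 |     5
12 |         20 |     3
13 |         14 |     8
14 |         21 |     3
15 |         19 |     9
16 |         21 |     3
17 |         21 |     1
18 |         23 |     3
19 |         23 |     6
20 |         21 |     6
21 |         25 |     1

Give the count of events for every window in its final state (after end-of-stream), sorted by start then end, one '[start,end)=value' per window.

[0,4)=1 [1,5)=3 [2,6)=3 [3,7)=4 [4,8)=4 [5,9)=3 [6,10)=4 [7,11)=3 [8,12)=3 [9,13)=2 [15,19)=1 [16,20)=3 [17,21)=4 [18,22)=8 [19,23)=7 [20,24)=7 [21,25)=6 [22,26)=3 [23,27)=3 [24,28)=1 [25,29)=1

i=0 t=1 v=1: → [1,5),[0,4); WM=0
i=1 t=5 v=8: → [5,9),[4,8),[3,7),[2,6); WM=4; [0,4) fires=1
i=2 t=4 v=5: → [4,8),[3,7),[2,6),[1,5); WM=4
i=3 t=0 v=8: DROP (t<4-2); WM=4
i=4 t=6 v=4: → [6,10),[5,9),[4,8),[3,7); WM=5; [1,5) fires=2
i=5 t=4 v=6: → [4,8),[3,7),[2,6),[1,5); WM=5
i=6 t=9 v=9: → [9,13),[8,12),[7,11),[6,10); WM=8; [2,6) fires=3 [3,7) fires=4 [4,8) fires=4
i=7 t=8 v=5: → [8,12),[7,11),[6,10),[5,9); WM=8
i=8 t=9 v=6: → [9,13),[8,12),[7,11),[6,10); WM=8
i=9 t=18 v=8: → [18,22),[17,21),[16,20),[15,19); WM=17; [5,9) fires=3 [6,10) fires=4 [7,11) fires=3 [8,12) fires=3 [9,13) fires=2
i=10 t=19 v=9: → [19,23),[18,22),[17,21),[16,20); WM=18
i=11 t=7 v=5: DROP (t<18-2); WM=18
i=12 t=20 v=3: → [20,24),[19,23),[18,22),[17,21); WM=19; [15,19) fires=1
i=13 t=14 v=8: DROP (t<19-2); WM=19
i=14 t=21 v=3: → [21,25),[20,24),[19,23),[18,22); WM=20; [16,20) fires=2
i=15 t=19 v=9: → [19,23),[18,22),[17,21),[16,20); WM=20
i=16 t=21 v=3: → [21,25),[20,24),[19,23),[18,22); WM=20
i=17 t=21 v=1: → [21,25),[20,24),[19,23),[18,22); WM=20
i=18 t=23 v=3: → [23,27),[22,26),[21,25),[20,24); WM=22; [17,21) fires=4 [18,22) fires=7
i=19 t=23 v=6: → [23,27),[22,26),[21,25),[20,24); WM=22
i=20 t=21 v=6: → [21,25),[20,24),[19,23),[18,22); WM=22
i=21 t=25 v=1: → [25,29),[24,28),[23,27),[22,26); WM=24; [19,23) fires=7 [20,24) fires=7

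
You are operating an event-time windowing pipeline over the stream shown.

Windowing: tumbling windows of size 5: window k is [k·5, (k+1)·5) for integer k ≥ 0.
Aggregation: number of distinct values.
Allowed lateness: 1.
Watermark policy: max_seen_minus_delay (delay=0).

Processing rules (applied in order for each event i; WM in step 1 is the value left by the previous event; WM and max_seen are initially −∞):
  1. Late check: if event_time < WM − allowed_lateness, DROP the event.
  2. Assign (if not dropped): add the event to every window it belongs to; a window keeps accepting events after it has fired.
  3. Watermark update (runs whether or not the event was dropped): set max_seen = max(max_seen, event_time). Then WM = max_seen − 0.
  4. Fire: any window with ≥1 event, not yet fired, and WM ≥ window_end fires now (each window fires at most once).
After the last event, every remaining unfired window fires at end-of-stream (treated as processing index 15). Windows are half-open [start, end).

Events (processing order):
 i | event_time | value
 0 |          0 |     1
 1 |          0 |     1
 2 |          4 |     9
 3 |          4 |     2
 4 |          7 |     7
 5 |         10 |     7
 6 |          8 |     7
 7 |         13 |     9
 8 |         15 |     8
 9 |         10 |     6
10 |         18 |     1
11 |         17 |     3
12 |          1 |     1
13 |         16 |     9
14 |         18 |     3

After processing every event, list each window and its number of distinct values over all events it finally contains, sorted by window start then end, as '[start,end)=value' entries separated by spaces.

i=0 t=0 v=1: → [0,5); WM=0
i=1 t=0 v=1: → [0,5); WM=0
i=2 t=4 v=9: → [0,5); WM=4
i=3 t=4 v=2: → [0,5); WM=4
i=4 t=7 v=7: → [5,10); WM=7; [0,5) fires=3
i=5 t=10 v=7: → [10,15); WM=10; [5,10) fires=1
i=6 t=8 v=7: DROP (t<10-1); WM=10
i=7 t=13 v=9: → [10,15); WM=13
i=8 t=15 v=8: → [15,20); WM=15; [10,15) fires=2
i=9 t=10 v=6: DROP (t<15-1); WM=15
i=10 t=18 v=1: → [15,20); WM=18
i=11 t=17 v=3: → [15,20); WM=18
i=12 t=1 v=1: DROP (t<18-1); WM=18
i=13 t=16 v=9: DROP (t<18-1); WM=18
i=14 t=18 v=3: → [15,20); WM=18

[0,5)=3 [5,10)=1 [10,15)=2 [15,20)=3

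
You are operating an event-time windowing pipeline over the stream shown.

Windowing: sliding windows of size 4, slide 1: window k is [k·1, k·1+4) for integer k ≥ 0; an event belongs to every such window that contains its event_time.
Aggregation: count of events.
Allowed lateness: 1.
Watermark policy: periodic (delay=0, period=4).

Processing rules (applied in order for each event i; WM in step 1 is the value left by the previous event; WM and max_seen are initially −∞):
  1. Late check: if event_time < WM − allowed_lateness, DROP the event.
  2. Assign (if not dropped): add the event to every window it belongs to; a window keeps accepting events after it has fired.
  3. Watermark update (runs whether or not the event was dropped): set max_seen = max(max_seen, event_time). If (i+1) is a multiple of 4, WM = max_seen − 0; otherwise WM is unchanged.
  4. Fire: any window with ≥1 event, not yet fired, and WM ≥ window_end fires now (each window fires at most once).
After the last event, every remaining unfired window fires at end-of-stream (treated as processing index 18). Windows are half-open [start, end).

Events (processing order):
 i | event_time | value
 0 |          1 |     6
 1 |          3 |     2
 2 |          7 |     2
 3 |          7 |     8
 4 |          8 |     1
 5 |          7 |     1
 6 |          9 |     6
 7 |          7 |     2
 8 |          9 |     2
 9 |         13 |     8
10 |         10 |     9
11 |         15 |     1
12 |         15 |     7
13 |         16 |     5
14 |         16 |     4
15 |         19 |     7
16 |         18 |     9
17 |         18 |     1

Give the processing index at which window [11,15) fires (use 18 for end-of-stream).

i=0 t=1 v=6: → [1,5),[0,4); WM=−∞
i=1 t=3 v=2: → [3,7),[2,6),[1,5),[0,4); WM=−∞
i=2 t=7 v=2: → [7,11),[6,10),[5,9),[4,8); WM=−∞
i=3 t=7 v=8: → [7,11),[6,10),[5,9),[4,8); WM=7; [0,4) fires=2 [1,5) fires=2 [2,6) fires=1 [3,7) fires=1
i=4 t=8 v=1: → [8,12),[7,11),[6,10),[5,9); WM=7
i=5 t=7 v=1: → [7,11),[6,10),[5,9),[4,8); WM=7
i=6 t=9 v=6: → [9,13),[8,12),[7,11),[6,10); WM=7
i=7 t=7 v=2: → [7,11),[6,10),[5,9),[4,8); WM=9; [4,8) fires=4 [5,9) fires=5
i=8 t=9 v=2: → [9,13),[8,12),[7,11),[6,10); WM=9
i=9 t=13 v=8: → [13,17),[12,16),[11,15),[10,14); WM=9
i=10 t=10 v=9: → [10,14),[9,13),[8,12),[7,11); WM=9
i=11 t=15 v=1: → [15,19),[14,18),[13,17),[12,16); WM=15; [6,10) fires=7 [7,11) fires=8 [8,12) fires=4 [9,13) fires=3 [10,14) fires=2 [11,15) fires=1
i=12 t=15 v=7: → [15,19),[14,18),[13,17),[12,16); WM=15
i=13 t=16 v=5: → [16,20),[15,19),[14,18),[13,17); WM=15
i=14 t=16 v=4: → [16,20),[15,19),[14,18),[13,17); WM=15
i=15 t=19 v=7: → [19,23),[18,22),[17,21),[16,20); WM=19; [12,16) fires=3 [13,17) fires=5 [14,18) fires=4 [15,19) fires=4
i=16 t=18 v=9: → [18,22),[17,21),[16,20),[15,19); WM=19
i=17 t=18 v=1: → [18,22),[17,21),[16,20),[15,19); WM=19

11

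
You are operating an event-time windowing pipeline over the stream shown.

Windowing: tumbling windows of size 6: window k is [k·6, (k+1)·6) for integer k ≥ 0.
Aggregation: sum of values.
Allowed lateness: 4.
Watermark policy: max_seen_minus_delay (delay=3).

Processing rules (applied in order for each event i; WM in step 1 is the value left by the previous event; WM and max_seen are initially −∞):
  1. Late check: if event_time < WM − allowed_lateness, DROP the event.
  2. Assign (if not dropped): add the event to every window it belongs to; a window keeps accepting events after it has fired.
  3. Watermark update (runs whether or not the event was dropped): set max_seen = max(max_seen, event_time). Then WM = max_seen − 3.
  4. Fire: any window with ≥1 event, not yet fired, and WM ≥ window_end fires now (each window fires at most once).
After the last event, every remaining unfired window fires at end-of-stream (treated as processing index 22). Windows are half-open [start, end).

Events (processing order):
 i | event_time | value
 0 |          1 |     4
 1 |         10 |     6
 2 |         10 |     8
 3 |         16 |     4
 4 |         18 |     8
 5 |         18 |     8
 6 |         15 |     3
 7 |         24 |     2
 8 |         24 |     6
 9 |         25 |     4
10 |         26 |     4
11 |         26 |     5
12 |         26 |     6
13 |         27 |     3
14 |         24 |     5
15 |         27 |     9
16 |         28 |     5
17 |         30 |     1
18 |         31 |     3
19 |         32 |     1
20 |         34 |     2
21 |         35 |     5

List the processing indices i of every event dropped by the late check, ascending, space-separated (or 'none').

none

i=0 t=1 v=4: → [0,6); WM=-2
i=1 t=10 v=6: → [6,12); WM=7; [0,6) fires=4
i=2 t=10 v=8: → [6,12); WM=7
i=3 t=16 v=4: → [12,18); WM=13; [6,12) fires=14
i=4 t=18 v=8: → [18,24); WM=15
i=5 t=18 v=8: → [18,24); WM=15
i=6 t=15 v=3: → [12,18); WM=15
i=7 t=24 v=2: → [24,30); WM=21; [12,18) fires=7
i=8 t=24 v=6: → [24,30); WM=21
i=9 t=25 v=4: → [24,30); WM=22
i=10 t=26 v=4: → [24,30); WM=23
i=11 t=26 v=5: → [24,30); WM=23
i=12 t=26 v=6: → [24,30); WM=23
i=13 t=27 v=3: → [24,30); WM=24; [18,24) fires=16
i=14 t=24 v=5: → [24,30); WM=24
i=15 t=27 v=9: → [24,30); WM=24
i=16 t=28 v=5: → [24,30); WM=25
i=17 t=30 v=1: → [30,36); WM=27
i=18 t=31 v=3: → [30,36); WM=28
i=19 t=32 v=1: → [30,36); WM=29
i=20 t=34 v=2: → [30,36); WM=31; [24,30) fires=49
i=21 t=35 v=5: → [30,36); WM=32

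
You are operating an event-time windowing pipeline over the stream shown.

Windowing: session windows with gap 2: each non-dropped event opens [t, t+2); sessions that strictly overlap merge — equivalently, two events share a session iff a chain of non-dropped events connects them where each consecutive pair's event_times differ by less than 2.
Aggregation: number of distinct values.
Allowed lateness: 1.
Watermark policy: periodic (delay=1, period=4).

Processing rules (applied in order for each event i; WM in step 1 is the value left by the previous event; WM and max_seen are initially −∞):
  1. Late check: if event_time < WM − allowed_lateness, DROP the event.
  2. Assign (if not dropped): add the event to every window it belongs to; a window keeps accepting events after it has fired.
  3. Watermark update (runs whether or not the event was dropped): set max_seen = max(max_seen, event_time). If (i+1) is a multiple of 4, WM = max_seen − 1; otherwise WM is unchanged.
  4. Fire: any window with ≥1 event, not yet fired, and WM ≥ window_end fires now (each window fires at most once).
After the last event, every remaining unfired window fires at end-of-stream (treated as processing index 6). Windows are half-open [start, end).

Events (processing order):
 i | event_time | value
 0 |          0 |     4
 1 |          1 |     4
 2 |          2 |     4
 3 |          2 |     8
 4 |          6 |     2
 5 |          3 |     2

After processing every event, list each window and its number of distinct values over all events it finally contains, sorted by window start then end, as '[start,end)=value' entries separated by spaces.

i=0 t=0 v=4: → [0,2); WM=−∞
i=1 t=1 v=4: → [0,3); WM=−∞
i=2 t=2 v=4: → [0,4); WM=−∞
i=3 t=2 v=8: → [0,4); WM=1
i=4 t=6 v=2: → [6,8); WM=1
i=5 t=3 v=2: → [0,5); WM=1

[0,5)=3 [6,8)=1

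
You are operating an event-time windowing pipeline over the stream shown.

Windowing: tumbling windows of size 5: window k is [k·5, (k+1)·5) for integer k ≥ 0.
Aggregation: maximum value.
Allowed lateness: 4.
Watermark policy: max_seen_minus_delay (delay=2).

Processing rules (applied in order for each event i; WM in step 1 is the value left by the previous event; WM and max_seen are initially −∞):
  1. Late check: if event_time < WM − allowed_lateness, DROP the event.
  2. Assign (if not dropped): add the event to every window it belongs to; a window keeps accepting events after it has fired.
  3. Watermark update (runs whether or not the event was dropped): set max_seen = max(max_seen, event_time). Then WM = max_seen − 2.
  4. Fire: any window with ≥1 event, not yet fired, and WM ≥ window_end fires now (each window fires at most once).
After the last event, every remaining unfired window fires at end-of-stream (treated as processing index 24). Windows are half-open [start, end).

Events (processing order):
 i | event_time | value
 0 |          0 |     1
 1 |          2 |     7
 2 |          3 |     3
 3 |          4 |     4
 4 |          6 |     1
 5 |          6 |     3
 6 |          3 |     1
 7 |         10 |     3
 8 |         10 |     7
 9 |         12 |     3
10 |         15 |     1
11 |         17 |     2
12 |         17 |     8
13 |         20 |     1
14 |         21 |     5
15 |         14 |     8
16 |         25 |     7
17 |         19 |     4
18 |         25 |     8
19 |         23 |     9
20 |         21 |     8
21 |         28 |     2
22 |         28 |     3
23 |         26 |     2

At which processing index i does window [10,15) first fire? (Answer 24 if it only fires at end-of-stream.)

i=0 t=0 v=1: → [0,5); WM=-2
i=1 t=2 v=7: → [0,5); WM=0
i=2 t=3 v=3: → [0,5); WM=1
i=3 t=4 v=4: → [0,5); WM=2
i=4 t=6 v=1: → [5,10); WM=4
i=5 t=6 v=3: → [5,10); WM=4
i=6 t=3 v=1: → [0,5); WM=4
i=7 t=10 v=3: → [10,15); WM=8; [0,5) fires=7
i=8 t=10 v=7: → [10,15); WM=8
i=9 t=12 v=3: → [10,15); WM=10; [5,10) fires=3
i=10 t=15 v=1: → [15,20); WM=13
i=11 t=17 v=2: → [15,20); WM=15; [10,15) fires=7
i=12 t=17 v=8: → [15,20); WM=15
i=13 t=20 v=1: → [20,25); WM=18
i=14 t=21 v=5: → [20,25); WM=19
i=15 t=14 v=8: DROP (t<19-4); WM=19
i=16 t=25 v=7: → [25,30); WM=23; [15,20) fires=8
i=17 t=19 v=4: → [15,20); WM=23
i=18 t=25 v=8: → [25,30); WM=23
i=19 t=23 v=9: → [20,25); WM=23
i=20 t=21 v=8: → [20,25); WM=23
i=21 t=28 v=2: → [25,30); WM=26; [20,25) fires=9
i=22 t=28 v=3: → [25,30); WM=26
i=23 t=26 v=2: → [25,30); WM=26

11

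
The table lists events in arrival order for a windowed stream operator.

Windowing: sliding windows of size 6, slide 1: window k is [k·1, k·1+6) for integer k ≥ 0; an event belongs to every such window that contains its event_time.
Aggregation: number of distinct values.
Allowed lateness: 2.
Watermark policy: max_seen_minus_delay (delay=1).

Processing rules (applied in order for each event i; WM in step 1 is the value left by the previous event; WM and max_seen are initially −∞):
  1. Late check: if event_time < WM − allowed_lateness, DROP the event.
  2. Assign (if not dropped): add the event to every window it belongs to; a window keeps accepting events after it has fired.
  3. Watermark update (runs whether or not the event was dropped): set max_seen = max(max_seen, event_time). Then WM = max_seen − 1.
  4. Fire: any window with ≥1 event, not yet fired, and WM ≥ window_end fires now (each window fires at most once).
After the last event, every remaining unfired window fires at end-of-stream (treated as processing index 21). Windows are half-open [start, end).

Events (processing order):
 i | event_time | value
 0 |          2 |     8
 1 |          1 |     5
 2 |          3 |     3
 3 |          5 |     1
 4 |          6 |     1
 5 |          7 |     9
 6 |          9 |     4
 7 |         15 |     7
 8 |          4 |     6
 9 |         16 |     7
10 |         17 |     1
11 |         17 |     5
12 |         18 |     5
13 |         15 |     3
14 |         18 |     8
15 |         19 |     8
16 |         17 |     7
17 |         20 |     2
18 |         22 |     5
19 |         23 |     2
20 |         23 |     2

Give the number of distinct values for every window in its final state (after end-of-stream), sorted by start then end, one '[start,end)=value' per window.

[0,6)=4 [1,7)=4 [2,8)=4 [3,9)=3 [4,10)=3 [5,11)=3 [6,12)=3 [7,13)=2 [8,14)=1 [9,15)=1 [10,16)=2 [11,17)=2 [12,18)=4 [13,19)=5 [14,20)=5 [15,21)=6 [16,22)=5 [17,23)=5 [18,24)=3 [19,25)=3 [20,26)=2 [21,27)=2 [22,28)=2 [23,29)=1

i=0 t=2 v=8: → [2,8),[1,7),[0,6); WM=1
i=1 t=1 v=5: → [1,7),[0,6); WM=1
i=2 t=3 v=3: → [3,9),[2,8),[1,7),[0,6); WM=2
i=3 t=5 v=1: → [5,11),[4,10),[3,9),[2,8),[1,7),[0,6); WM=4
i=4 t=6 v=1: → [6,12),[5,11),[4,10),[3,9),[2,8),[1,7); WM=5
i=5 t=7 v=9: → [7,13),[6,12),[5,11),[4,10),[3,9),[2,8); WM=6; [0,6) fires=4
i=6 t=9 v=4: → [9,15),[8,14),[7,13),[6,12),[5,11),[4,10); WM=8; [1,7) fires=4 [2,8) fires=4
i=7 t=15 v=7: → [15,21),[14,20),[13,19),[12,18),[11,17),[10,16); WM=14; [3,9) fires=3 [4,10) fires=3 [5,11) fires=3 [6,12) fires=3 [7,13) fires=2 [8,14) fires=1
i=8 t=4 v=6: DROP (t<14-2); WM=14
i=9 t=16 v=7: → [16,22),[15,21),[14,20),[13,19),[12,18),[11,17); WM=15; [9,15) fires=1
i=10 t=17 v=1: → [17,23),[16,22),[15,21),[14,20),[13,19),[12,18); WM=16; [10,16) fires=1
i=11 t=17 v=5: → [17,23),[16,22),[15,21),[14,20),[13,19),[12,18); WM=16
i=12 t=18 v=5: → [18,24),[17,23),[16,22),[15,21),[14,20),[13,19); WM=17; [11,17) fires=1
i=13 t=15 v=3: → [15,21),[14,20),[13,19),[12,18),[11,17),[10,16); WM=17
i=14 t=18 v=8: → [18,24),[17,23),[16,22),[15,21),[14,20),[13,19); WM=17
i=15 t=19 v=8: → [19,25),[18,24),[17,23),[16,22),[15,21),[14,20); WM=18; [12,18) fires=4
i=16 t=17 v=7: → [17,23),[16,22),[15,21),[14,20),[13,19),[12,18); WM=18
i=17 t=20 v=2: → [20,26),[19,25),[18,24),[17,23),[16,22),[15,21); WM=19; [13,19) fires=5
i=18 t=22 v=5: → [22,28),[21,27),[20,26),[19,25),[18,24),[17,23); WM=21; [14,20) fires=5 [15,21) fires=6
i=19 t=23 v=2: → [23,29),[22,28),[21,27),[20,26),[19,25),[18,24); WM=22; [16,22) fires=5
i=20 t=23 v=2: → [23,29),[22,28),[21,27),[20,26),[19,25),[18,24); WM=22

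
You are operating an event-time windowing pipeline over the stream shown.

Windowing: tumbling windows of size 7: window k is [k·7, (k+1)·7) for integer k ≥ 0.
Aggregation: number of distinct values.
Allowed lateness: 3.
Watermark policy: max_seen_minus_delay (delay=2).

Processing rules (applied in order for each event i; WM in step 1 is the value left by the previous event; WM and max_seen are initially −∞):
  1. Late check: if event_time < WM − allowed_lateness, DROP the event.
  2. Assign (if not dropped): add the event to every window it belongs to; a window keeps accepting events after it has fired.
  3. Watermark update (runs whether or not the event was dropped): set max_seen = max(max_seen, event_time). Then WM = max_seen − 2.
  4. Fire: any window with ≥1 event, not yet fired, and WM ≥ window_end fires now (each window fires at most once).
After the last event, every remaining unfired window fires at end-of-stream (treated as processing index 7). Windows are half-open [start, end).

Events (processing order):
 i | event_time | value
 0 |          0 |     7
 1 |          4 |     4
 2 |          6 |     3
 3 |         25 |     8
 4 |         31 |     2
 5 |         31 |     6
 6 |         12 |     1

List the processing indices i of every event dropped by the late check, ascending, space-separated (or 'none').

i=0 t=0 v=7: → [0,7); WM=-2
i=1 t=4 v=4: → [0,7); WM=2
i=2 t=6 v=3: → [0,7); WM=4
i=3 t=25 v=8: → [21,28); WM=23; [0,7) fires=3
i=4 t=31 v=2: → [28,35); WM=29; [21,28) fires=1
i=5 t=31 v=6: → [28,35); WM=29
i=6 t=12 v=1: DROP (t<29-3); WM=29

6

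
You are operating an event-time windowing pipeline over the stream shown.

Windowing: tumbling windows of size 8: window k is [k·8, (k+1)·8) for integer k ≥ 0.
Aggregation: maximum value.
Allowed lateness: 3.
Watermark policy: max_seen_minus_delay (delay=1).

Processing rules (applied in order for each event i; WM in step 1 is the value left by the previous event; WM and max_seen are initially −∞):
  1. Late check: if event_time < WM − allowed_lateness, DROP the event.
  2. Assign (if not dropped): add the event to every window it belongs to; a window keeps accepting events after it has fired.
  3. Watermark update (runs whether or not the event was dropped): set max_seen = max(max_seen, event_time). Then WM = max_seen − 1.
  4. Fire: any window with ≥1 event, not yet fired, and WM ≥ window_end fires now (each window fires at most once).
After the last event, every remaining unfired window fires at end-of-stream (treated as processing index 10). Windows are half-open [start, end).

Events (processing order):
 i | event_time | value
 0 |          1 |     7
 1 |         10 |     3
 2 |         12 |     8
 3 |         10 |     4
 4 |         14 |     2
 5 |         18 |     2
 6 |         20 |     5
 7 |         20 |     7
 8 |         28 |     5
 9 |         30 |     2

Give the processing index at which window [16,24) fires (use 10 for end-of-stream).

i=0 t=1 v=7: → [0,8); WM=0
i=1 t=10 v=3: → [8,16); WM=9; [0,8) fires=7
i=2 t=12 v=8: → [8,16); WM=11
i=3 t=10 v=4: → [8,16); WM=11
i=4 t=14 v=2: → [8,16); WM=13
i=5 t=18 v=2: → [16,24); WM=17; [8,16) fires=8
i=6 t=20 v=5: → [16,24); WM=19
i=7 t=20 v=7: → [16,24); WM=19
i=8 t=28 v=5: → [24,32); WM=27; [16,24) fires=7
i=9 t=30 v=2: → [24,32); WM=29

8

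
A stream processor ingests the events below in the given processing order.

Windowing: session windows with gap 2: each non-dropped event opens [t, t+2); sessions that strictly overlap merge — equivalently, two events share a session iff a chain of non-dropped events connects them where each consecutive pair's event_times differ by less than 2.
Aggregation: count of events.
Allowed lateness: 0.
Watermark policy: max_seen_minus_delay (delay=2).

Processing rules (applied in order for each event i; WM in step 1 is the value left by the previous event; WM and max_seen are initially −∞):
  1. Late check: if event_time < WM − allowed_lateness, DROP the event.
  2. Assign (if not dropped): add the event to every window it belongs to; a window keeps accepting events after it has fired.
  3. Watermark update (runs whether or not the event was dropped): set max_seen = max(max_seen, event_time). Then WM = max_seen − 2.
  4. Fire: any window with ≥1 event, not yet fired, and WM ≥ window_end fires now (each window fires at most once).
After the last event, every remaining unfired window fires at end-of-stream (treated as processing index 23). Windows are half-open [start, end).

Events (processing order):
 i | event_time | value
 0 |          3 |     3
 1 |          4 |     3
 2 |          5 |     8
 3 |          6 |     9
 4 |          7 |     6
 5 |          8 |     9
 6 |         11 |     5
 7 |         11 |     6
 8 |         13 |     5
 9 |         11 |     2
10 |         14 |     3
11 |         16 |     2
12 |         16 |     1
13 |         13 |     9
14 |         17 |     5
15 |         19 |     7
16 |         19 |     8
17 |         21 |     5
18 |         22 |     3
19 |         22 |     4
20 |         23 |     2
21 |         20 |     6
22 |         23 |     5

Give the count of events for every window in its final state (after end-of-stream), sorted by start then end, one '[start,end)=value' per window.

[3,10)=6 [11,13)=3 [13,16)=2 [16,19)=3 [19,21)=2 [21,25)=5

i=0 t=3 v=3: → [3,5); WM=1
i=1 t=4 v=3: → [3,6); WM=2
i=2 t=5 v=8: → [3,7); WM=3
i=3 t=6 v=9: → [3,8); WM=4
i=4 t=7 v=6: → [3,9); WM=5
i=5 t=8 v=9: → [3,10); WM=6
i=6 t=11 v=5: → [11,13); WM=9
i=7 t=11 v=6: → [11,13); WM=9
i=8 t=13 v=5: → [13,15); WM=11
i=9 t=11 v=2: → [11,13); WM=11
i=10 t=14 v=3: → [13,16); WM=12
i=11 t=16 v=2: → [16,18); WM=14
i=12 t=16 v=1: → [16,18); WM=14
i=13 t=13 v=9: DROP (t<14-0); WM=14
i=14 t=17 v=5: → [16,19); WM=15
i=15 t=19 v=7: → [19,21); WM=17
i=16 t=19 v=8: → [19,21); WM=17
i=17 t=21 v=5: → [21,23); WM=19
i=18 t=22 v=3: → [21,24); WM=20
i=19 t=22 v=4: → [21,24); WM=20
i=20 t=23 v=2: → [21,25); WM=21
i=21 t=20 v=6: DROP (t<21-0); WM=21
i=22 t=23 v=5: → [21,25); WM=21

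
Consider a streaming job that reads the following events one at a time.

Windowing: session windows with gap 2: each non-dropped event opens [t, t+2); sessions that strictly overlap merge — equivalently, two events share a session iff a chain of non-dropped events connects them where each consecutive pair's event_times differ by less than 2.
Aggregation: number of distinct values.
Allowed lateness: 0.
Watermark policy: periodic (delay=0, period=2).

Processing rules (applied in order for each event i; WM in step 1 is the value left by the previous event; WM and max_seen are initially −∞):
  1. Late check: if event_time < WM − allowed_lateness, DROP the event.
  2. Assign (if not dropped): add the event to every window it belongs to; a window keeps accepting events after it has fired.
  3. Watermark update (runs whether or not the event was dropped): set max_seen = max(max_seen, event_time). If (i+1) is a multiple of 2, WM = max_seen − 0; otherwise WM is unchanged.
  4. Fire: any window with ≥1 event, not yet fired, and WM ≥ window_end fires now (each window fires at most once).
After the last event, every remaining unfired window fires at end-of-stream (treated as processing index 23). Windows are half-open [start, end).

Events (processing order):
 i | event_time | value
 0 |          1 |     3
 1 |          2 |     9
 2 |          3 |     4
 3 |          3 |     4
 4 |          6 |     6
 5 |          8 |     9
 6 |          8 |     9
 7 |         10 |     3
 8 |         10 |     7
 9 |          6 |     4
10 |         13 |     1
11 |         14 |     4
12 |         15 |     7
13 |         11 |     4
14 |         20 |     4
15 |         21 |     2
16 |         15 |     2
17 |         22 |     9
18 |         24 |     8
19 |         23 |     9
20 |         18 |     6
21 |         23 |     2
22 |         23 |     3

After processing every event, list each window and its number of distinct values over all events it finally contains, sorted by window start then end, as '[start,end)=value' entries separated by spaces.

[1,5)=3 [6,8)=1 [8,10)=1 [10,12)=2 [13,17)=3 [20,26)=4

i=0 t=1 v=3: → [1,3); WM=−∞
i=1 t=2 v=9: → [1,4); WM=2
i=2 t=3 v=4: → [1,5); WM=2
i=3 t=3 v=4: → [1,5); WM=3
i=4 t=6 v=6: → [6,8); WM=3
i=5 t=8 v=9: → [8,10); WM=8
i=6 t=8 v=9: → [8,10); WM=8
i=7 t=10 v=3: → [10,12); WM=10
i=8 t=10 v=7: → [10,12); WM=10
i=9 t=6 v=4: DROP (t<10-0); WM=10
i=10 t=13 v=1: → [13,15); WM=10
i=11 t=14 v=4: → [13,16); WM=14
i=12 t=15 v=7: → [13,17); WM=14
i=13 t=11 v=4: DROP (t<14-0); WM=15
i=14 t=20 v=4: → [20,22); WM=15
i=15 t=21 v=2: → [20,23); WM=21
i=16 t=15 v=2: DROP (t<21-0); WM=21
i=17 t=22 v=9: → [20,24); WM=22
i=18 t=24 v=8: → [24,26); WM=22
i=19 t=23 v=9: → [20,26); WM=24
i=20 t=18 v=6: DROP (t<24-0); WM=24
i=21 t=23 v=2: DROP (t<24-0); WM=24
i=22 t=23 v=3: DROP (t<24-0); WM=24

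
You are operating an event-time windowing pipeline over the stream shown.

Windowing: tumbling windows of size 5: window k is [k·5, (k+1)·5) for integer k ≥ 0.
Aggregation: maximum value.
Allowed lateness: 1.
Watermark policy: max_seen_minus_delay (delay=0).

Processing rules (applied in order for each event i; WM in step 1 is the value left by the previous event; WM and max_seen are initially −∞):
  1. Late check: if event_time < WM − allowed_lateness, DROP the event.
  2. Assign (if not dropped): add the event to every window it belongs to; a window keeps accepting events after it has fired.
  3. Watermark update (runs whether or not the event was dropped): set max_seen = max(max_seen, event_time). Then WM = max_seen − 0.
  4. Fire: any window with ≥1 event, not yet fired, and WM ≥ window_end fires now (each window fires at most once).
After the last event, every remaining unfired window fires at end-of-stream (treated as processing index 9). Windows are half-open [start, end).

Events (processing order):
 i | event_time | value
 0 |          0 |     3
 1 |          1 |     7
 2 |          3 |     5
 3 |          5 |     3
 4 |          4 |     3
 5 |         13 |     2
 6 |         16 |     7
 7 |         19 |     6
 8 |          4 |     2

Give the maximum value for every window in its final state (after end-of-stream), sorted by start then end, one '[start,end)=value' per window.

[0,5)=7 [5,10)=3 [10,15)=2 [15,20)=7

i=0 t=0 v=3: → [0,5); WM=0
i=1 t=1 v=7: → [0,5); WM=1
i=2 t=3 v=5: → [0,5); WM=3
i=3 t=5 v=3: → [5,10); WM=5; [0,5) fires=7
i=4 t=4 v=3: → [0,5); WM=5
i=5 t=13 v=2: → [10,15); WM=13; [5,10) fires=3
i=6 t=16 v=7: → [15,20); WM=16; [10,15) fires=2
i=7 t=19 v=6: → [15,20); WM=19
i=8 t=4 v=2: DROP (t<19-1); WM=19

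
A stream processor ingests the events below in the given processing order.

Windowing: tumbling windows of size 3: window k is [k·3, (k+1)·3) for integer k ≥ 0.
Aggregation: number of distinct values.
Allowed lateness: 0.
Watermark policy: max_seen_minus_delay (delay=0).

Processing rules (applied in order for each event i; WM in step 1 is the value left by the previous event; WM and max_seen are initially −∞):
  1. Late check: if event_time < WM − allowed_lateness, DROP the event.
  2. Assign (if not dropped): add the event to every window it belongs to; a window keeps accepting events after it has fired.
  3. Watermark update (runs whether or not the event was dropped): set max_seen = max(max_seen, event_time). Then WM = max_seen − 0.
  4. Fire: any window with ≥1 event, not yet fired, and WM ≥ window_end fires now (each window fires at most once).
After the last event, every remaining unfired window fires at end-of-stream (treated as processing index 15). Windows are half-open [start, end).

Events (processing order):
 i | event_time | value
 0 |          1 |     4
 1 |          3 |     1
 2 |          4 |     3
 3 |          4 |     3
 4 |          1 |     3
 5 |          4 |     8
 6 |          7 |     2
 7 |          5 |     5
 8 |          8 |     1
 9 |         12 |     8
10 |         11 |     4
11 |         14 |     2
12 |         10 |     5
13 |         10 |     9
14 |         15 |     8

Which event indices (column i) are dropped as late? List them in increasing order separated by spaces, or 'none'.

4 7 10 12 13

i=0 t=1 v=4: → [0,3); WM=1
i=1 t=3 v=1: → [3,6); WM=3; [0,3) fires=1
i=2 t=4 v=3: → [3,6); WM=4
i=3 t=4 v=3: → [3,6); WM=4
i=4 t=1 v=3: DROP (t<4-0); WM=4
i=5 t=4 v=8: → [3,6); WM=4
i=6 t=7 v=2: → [6,9); WM=7; [3,6) fires=3
i=7 t=5 v=5: DROP (t<7-0); WM=7
i=8 t=8 v=1: → [6,9); WM=8
i=9 t=12 v=8: → [12,15); WM=12; [6,9) fires=2
i=10 t=11 v=4: DROP (t<12-0); WM=12
i=11 t=14 v=2: → [12,15); WM=14
i=12 t=10 v=5: DROP (t<14-0); WM=14
i=13 t=10 v=9: DROP (t<14-0); WM=14
i=14 t=15 v=8: → [15,18); WM=15; [12,15) fires=2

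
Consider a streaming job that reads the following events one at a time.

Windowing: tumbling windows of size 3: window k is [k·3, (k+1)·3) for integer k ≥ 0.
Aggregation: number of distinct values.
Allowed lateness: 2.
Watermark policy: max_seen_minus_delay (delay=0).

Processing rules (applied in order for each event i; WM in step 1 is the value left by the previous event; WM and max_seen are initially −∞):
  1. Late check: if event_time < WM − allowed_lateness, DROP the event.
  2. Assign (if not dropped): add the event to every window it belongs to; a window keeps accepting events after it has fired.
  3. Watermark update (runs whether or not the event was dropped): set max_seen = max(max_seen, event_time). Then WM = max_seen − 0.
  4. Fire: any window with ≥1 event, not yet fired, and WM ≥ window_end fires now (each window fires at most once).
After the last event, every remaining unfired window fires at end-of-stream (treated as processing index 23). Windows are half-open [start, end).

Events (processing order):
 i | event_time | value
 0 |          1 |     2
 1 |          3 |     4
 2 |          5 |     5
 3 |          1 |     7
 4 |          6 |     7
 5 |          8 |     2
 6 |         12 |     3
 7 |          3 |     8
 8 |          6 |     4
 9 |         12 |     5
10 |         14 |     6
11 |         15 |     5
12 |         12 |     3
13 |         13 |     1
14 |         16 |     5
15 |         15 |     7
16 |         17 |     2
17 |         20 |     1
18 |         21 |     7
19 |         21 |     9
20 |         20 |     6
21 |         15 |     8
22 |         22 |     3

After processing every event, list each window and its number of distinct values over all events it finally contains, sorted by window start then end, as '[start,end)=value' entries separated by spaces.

i=0 t=1 v=2: → [0,3); WM=1
i=1 t=3 v=4: → [3,6); WM=3; [0,3) fires=1
i=2 t=5 v=5: → [3,6); WM=5
i=3 t=1 v=7: DROP (t<5-2); WM=5
i=4 t=6 v=7: → [6,9); WM=6; [3,6) fires=2
i=5 t=8 v=2: → [6,9); WM=8
i=6 t=12 v=3: → [12,15); WM=12; [6,9) fires=2
i=7 t=3 v=8: DROP (t<12-2); WM=12
i=8 t=6 v=4: DROP (t<12-2); WM=12
i=9 t=12 v=5: → [12,15); WM=12
i=10 t=14 v=6: → [12,15); WM=14
i=11 t=15 v=5: → [15,18); WM=15; [12,15) fires=3
i=12 t=12 v=3: DROP (t<15-2); WM=15
i=13 t=13 v=1: → [12,15); WM=15
i=14 t=16 v=5: → [15,18); WM=16
i=15 t=15 v=7: → [15,18); WM=16
i=16 t=17 v=2: → [15,18); WM=17
i=17 t=20 v=1: → [18,21); WM=20; [15,18) fires=3
i=18 t=21 v=7: → [21,24); WM=21; [18,21) fires=1
i=19 t=21 v=9: → [21,24); WM=21
i=20 t=20 v=6: → [18,21); WM=21
i=21 t=15 v=8: DROP (t<21-2); WM=21
i=22 t=22 v=3: → [21,24); WM=22

[0,3)=1 [3,6)=2 [6,9)=2 [12,15)=4 [15,18)=3 [18,21)=2 [21,24)=3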